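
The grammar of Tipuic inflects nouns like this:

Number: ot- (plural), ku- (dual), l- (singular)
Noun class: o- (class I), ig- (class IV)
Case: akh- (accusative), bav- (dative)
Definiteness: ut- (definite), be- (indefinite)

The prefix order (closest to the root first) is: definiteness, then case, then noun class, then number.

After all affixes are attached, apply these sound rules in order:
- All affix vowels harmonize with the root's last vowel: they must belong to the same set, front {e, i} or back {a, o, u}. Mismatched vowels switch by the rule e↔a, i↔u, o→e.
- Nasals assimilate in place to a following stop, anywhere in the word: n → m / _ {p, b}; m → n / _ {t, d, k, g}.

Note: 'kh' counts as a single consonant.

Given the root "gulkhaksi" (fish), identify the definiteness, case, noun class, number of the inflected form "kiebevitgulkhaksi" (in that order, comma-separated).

definite, dative, class I, dual

Segment: ku-o-bav-ut-gulkhaksi.
definiteness: ut- → definite.
case: bav- → dative.
noun class: o- → class I.
number: ku- → dual.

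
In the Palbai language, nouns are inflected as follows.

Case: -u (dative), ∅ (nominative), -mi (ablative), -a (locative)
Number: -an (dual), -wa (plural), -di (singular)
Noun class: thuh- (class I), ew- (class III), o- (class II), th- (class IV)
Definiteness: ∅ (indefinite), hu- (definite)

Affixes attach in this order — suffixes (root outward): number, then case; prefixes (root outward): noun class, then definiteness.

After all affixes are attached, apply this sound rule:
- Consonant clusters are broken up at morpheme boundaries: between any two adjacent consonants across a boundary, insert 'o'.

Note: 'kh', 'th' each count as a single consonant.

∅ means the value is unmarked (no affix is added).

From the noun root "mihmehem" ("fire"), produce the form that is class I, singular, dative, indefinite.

Attach number singular -di → mihmehemdi.
Attach noun class class I thuh- → thuhmihmehemdi.
Attach case dative -u → thuhmihmehemdiu.
definiteness = indefinite: zero marking, form stays thuhmihmehemdiu.
Apply epenthesis: thuhmihmehemdiu → thuhomihmehemodiu.

thuhomihmehemodiu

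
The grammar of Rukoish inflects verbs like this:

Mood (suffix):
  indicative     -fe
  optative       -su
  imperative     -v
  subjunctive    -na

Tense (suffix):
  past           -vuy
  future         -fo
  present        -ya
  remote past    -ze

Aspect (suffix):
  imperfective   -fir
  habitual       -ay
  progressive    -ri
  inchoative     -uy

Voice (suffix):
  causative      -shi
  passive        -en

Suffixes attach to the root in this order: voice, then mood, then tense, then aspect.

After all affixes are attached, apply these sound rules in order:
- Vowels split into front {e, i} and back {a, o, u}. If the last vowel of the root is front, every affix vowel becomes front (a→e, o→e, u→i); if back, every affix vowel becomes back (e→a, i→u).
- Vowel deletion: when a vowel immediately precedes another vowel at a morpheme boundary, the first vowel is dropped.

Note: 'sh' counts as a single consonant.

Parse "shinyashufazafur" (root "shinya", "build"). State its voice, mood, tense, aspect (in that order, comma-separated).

causative, indicative, remote past, imperfective

Segment: shinya-shi-fe-ze-fir.
voice: -shi → causative.
mood: -fe → indicative.
tense: -ze → remote past.
aspect: -fir → imperfective.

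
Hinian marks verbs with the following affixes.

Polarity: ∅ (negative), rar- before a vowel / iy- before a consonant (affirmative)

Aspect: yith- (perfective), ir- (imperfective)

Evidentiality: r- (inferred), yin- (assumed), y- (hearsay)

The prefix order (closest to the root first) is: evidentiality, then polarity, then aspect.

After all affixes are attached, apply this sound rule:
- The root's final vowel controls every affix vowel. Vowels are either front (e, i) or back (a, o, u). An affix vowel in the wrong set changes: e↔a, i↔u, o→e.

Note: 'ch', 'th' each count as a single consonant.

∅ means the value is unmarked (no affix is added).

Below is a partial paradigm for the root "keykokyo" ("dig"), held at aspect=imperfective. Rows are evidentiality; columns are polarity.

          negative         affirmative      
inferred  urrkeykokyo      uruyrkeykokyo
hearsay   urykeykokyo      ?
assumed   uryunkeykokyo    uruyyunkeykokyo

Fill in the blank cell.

Attach evidentiality hearsay y- → ykeykokyo.
Attach polarity affirmative iy- (before consonant 'y') → iyykeykokyo.
Attach aspect imperfective ir- → iriyykeykokyo.
Apply vowel harmony: iriyykeykokyo → uruyykeykokyo.

uruyykeykokyo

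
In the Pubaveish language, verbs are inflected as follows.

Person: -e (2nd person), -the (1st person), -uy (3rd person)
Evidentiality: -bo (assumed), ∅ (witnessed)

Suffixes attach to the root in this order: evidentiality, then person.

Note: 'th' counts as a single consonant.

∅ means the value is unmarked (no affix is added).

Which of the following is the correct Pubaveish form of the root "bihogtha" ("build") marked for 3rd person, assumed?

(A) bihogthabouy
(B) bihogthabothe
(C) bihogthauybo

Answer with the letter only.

Attach evidentiality assumed -bo → bihogthabo.
Attach person 3rd person -uy → bihogthabouy.
So the correct form is bihogthabouy, option (A).
(B) bihogthabothe is wrong: it uses 1st person instead of 3rd person for person.
(C) bihogthauybo is wrong: it has the affixes in the wrong order.

A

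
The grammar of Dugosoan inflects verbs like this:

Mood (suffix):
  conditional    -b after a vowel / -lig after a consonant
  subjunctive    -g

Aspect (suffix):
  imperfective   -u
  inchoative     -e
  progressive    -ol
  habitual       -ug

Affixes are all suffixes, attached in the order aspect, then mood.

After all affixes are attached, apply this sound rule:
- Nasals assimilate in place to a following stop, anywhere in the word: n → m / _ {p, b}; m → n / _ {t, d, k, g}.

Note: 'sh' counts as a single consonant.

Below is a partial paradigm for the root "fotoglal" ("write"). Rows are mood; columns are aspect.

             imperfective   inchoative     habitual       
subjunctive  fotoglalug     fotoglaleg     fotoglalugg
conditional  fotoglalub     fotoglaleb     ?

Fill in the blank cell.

fotoglaluglig

Attach aspect habitual -ug → fotoglalug.
Attach mood conditional -lig (after consonant 'g') → fotoglaluglig.
Nasal assimilation: no change.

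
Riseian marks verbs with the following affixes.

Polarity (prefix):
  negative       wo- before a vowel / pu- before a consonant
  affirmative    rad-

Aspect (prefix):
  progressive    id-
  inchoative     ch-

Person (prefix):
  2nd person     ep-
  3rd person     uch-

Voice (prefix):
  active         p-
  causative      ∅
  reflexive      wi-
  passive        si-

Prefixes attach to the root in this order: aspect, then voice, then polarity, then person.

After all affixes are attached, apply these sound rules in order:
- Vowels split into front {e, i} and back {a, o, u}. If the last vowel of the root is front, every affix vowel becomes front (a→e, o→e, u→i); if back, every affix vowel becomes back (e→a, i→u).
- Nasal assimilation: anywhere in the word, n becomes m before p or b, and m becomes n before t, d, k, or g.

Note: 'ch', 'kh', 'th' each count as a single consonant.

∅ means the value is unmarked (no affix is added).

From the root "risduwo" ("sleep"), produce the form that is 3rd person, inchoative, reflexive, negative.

uchpuwuchrisduwo

Attach aspect inchoative ch- → chrisduwo.
Attach voice reflexive wi- → wichrisduwo.
Attach polarity negative pu- (before consonant 'w') → puwichrisduwo.
Attach person 3rd person uch- → uchpuwichrisduwo.
Apply vowel harmony: uchpuwichrisduwo → uchpuwuchrisduwo.
Nasal assimilation: no change.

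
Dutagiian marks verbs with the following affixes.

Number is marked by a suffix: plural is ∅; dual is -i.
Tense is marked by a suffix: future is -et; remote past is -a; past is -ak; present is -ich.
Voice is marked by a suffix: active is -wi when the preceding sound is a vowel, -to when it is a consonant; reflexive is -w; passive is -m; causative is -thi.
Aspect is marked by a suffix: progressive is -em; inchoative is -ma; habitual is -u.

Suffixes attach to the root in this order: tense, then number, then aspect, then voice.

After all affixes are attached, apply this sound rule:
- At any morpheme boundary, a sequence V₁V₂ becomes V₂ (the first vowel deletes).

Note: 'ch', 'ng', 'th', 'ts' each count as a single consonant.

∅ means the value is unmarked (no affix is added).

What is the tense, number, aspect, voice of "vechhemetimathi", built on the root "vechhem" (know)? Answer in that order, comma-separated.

future, dual, inchoative, causative

Segment: vechhem-et-i-ma-thi.
tense: -et → future.
number: -i → dual.
aspect: -ma → inchoative.
voice: -thi → causative.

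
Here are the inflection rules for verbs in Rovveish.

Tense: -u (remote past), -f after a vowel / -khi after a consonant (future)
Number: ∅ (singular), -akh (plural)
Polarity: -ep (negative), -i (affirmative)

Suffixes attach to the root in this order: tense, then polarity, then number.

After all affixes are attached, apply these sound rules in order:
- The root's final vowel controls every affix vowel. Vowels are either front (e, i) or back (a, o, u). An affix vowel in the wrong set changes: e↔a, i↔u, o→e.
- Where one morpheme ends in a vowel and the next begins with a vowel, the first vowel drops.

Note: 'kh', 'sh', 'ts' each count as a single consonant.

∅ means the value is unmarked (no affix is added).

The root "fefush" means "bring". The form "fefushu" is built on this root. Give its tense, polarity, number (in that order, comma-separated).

remote past, affirmative, singular

Segment: fefush-u-i.
tense: -u → remote past.
polarity: -i → affirmative.
number: ∅ → singular.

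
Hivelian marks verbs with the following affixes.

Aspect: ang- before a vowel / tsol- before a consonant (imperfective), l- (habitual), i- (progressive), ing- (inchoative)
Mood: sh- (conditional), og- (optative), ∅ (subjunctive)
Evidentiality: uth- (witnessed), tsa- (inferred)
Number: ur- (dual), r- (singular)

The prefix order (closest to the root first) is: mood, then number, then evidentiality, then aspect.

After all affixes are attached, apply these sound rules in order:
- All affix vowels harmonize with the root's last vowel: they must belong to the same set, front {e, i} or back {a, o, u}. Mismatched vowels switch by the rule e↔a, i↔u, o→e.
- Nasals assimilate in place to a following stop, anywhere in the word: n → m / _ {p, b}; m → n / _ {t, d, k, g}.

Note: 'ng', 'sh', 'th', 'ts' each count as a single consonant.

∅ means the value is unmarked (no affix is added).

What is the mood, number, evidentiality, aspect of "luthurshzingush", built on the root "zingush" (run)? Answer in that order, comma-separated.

Segment: l-uth-ur-sh-zingush.
mood: sh- → conditional.
number: ur- → dual.
evidentiality: uth- → witnessed.
aspect: l- → habitual.

conditional, dual, witnessed, habitual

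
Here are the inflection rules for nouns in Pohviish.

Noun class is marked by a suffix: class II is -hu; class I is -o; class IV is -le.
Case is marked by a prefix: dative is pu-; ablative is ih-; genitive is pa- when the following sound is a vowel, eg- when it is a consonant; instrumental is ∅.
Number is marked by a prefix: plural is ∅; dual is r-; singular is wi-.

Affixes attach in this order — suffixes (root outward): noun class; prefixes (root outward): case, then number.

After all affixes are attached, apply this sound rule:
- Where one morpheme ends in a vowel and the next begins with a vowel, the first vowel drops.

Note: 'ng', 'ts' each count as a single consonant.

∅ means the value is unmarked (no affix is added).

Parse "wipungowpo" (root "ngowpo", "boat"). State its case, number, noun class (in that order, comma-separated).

dative, singular, class I

Segment: wi-pu-ngowpo-o.
case: pu- → dative.
number: wi- → singular.
noun class: -o → class I.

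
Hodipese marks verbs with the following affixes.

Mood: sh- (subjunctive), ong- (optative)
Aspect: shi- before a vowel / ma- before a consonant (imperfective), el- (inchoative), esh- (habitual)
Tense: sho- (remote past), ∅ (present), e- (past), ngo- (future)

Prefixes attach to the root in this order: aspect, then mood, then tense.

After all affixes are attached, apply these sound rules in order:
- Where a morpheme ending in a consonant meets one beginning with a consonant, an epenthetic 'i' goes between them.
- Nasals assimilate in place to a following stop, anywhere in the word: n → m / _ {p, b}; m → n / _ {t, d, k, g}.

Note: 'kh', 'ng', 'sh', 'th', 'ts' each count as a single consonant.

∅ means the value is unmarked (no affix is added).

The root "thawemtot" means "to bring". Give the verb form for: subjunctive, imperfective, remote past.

shoshimathawentot

Attach aspect imperfective ma- (before consonant 'th') → mathawemtot.
Attach mood subjunctive sh- → shmathawemtot.
Attach tense remote past sho- → shoshmathawemtot.
Apply epenthesis: shoshmathawemtot → shoshimathawemtot.
Apply nasal assimilation: shoshimathawemtot → shoshimathawentot.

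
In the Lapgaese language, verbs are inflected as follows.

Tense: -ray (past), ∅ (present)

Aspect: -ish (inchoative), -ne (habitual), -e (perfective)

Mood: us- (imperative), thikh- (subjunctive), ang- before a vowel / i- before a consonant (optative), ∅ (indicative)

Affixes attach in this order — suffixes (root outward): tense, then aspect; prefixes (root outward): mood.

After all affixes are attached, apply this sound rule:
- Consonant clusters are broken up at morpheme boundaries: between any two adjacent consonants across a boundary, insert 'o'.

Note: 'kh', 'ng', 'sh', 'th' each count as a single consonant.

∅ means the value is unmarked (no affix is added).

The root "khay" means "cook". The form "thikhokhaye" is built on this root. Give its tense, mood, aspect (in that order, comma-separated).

Segment: thikh-khay-e.
tense: ∅ → present.
mood: thikh- → subjunctive.
aspect: -e → perfective.

present, subjunctive, perfective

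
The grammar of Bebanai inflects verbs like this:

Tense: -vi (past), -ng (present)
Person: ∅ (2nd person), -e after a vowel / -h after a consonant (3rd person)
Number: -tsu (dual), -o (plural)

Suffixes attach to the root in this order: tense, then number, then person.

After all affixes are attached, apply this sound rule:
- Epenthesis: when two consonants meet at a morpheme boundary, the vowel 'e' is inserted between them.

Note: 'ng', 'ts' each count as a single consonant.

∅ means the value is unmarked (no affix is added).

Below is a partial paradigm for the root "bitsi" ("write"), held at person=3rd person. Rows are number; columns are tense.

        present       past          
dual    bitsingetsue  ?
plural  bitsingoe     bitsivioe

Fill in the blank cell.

Attach tense past -vi → bitsivi.
Attach number dual -tsu → bitsivitsu.
Attach person 3rd person -e (after vowel 'u') → bitsivitsue.
Epenthesis: no change.

bitsivitsue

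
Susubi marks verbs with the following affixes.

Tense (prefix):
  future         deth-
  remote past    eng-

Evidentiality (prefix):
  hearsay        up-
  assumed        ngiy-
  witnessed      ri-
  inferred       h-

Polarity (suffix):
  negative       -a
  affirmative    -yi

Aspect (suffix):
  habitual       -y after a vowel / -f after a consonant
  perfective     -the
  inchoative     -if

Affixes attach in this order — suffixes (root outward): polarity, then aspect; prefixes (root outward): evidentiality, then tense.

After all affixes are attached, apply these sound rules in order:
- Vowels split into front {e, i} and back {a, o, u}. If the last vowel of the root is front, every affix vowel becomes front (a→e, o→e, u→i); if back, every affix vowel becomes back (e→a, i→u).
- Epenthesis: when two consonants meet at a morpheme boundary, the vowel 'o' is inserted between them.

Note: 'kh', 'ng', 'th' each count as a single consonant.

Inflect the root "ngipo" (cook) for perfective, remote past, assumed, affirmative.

angonguyongipoyutha

Attach polarity affirmative -yi → ngipoyi.
Attach evidentiality assumed ngiy- → ngiyngipoyi.
Attach tense remote past eng- → engngiyngipoyi.
Attach aspect perfective -the → engngiyngipoyithe.
Apply vowel harmony: engngiyngipoyithe → angnguyngipoyutha.
Apply epenthesis: angnguyngipoyutha → angonguyongipoyutha.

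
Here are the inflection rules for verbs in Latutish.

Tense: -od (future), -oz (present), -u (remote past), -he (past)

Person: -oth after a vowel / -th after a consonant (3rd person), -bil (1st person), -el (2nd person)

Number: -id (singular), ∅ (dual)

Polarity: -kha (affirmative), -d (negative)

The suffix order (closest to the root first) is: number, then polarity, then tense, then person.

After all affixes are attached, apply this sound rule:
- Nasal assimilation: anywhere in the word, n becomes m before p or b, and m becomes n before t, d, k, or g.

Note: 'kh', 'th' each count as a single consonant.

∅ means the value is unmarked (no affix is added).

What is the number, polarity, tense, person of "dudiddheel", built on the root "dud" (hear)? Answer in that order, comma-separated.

singular, negative, past, 2nd person

Segment: dud-id-d-he-el.
number: -id → singular.
polarity: -d → negative.
tense: -he → past.
person: -el → 2nd person.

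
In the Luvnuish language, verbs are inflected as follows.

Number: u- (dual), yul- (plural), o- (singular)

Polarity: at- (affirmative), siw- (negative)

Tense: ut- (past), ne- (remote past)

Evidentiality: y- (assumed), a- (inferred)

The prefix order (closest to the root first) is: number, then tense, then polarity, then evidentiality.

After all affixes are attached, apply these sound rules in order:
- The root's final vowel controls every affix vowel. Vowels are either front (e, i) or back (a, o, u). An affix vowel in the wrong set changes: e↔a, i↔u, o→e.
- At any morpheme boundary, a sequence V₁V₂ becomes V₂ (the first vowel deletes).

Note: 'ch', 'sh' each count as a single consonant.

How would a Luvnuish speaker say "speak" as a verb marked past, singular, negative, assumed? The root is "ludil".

ysiwiteludil

Attach number singular o- → oludil.
Attach tense past ut- → utoludil.
Attach polarity negative siw- → siwutoludil.
Attach evidentiality assumed y- → ysiwutoludil.
Apply vowel harmony: ysiwutoludil → ysiwiteludil.
Vowel deletion: no change.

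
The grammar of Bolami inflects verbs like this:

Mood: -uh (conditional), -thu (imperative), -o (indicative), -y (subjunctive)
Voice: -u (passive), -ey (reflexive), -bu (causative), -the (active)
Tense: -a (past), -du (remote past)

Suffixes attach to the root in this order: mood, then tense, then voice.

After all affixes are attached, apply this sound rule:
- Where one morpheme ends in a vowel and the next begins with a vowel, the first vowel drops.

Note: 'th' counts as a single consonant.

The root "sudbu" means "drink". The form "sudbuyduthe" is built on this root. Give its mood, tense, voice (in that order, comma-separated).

Segment: sudbu-y-du-the.
mood: -y → subjunctive.
tense: -du → remote past.
voice: -the → active.

subjunctive, remote past, active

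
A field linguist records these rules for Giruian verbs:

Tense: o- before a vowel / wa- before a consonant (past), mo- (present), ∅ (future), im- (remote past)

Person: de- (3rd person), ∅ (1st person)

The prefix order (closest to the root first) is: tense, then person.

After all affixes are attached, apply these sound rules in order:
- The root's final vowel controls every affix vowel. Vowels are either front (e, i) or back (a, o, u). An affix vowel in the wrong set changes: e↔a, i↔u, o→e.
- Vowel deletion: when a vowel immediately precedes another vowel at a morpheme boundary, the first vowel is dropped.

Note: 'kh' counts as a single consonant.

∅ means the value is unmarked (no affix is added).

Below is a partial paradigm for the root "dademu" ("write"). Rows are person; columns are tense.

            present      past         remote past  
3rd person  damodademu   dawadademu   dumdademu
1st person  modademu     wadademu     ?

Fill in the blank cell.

umdademu

Attach tense remote past im- → imdademu.
person = 1st person: zero marking, form stays imdademu.
Apply vowel harmony: imdademu → umdademu.
Vowel deletion: no change.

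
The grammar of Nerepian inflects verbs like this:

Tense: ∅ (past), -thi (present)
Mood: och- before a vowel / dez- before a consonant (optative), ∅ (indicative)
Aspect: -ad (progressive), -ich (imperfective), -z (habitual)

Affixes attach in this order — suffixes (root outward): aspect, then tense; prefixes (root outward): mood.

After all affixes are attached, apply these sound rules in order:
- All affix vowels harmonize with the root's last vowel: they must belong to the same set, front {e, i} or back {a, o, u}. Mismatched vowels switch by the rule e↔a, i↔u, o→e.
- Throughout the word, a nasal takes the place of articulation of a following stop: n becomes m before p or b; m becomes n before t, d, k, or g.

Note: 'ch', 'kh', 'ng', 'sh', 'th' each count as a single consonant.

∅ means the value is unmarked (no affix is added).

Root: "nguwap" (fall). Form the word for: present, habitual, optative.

daznguwapzthu

Attach mood optative dez- (before consonant 'ng') → deznguwap.
Attach aspect habitual -z → deznguwapz.
Attach tense present -thi → deznguwapzthi.
Apply vowel harmony: deznguwapzthi → daznguwapzthu.
Nasal assimilation: no change.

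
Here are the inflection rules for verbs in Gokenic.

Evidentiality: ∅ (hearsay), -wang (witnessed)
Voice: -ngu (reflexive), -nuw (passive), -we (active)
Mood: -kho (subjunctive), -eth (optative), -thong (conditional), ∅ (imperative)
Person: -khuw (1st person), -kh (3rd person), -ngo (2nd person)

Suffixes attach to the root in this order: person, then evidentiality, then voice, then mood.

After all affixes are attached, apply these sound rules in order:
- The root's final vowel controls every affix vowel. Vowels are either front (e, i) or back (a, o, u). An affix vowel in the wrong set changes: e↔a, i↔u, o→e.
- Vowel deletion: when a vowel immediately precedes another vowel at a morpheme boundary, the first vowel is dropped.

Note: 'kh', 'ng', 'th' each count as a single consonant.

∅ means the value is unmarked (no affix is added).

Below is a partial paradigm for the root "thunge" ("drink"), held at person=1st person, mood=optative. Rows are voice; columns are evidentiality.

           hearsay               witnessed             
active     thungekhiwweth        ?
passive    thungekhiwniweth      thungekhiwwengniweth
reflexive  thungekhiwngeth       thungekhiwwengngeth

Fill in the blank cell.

Attach person 1st person -khuw → thungekhuw.
Attach evidentiality witnessed -wang → thungekhuwwang.
Attach voice active -we → thungekhuwwangwe.
Attach mood optative -eth → thungekhuwwangweeth.
Apply vowel harmony: thungekhuwwangweeth → thungekhiwwengweeth.
Apply vowel deletion: thungekhiwwengweeth → thungekhiwwengweth.

thungekhiwwengweth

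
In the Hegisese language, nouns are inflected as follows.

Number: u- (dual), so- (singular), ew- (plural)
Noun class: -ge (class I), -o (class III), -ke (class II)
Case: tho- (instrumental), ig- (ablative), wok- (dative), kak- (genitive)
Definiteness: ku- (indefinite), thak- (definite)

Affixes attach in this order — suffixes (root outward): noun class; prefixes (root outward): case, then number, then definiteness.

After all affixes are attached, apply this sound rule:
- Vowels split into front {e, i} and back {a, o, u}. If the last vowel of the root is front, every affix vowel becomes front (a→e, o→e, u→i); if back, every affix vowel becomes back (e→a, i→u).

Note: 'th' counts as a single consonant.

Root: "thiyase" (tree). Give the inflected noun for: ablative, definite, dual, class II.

Attach case ablative ig- → igthiyase.
Attach number dual u- → uigthiyase.
Attach noun class class II -ke → uigthiyaseke.
Attach definiteness definite thak- → thakuigthiyaseke.
Apply vowel harmony: thakuigthiyaseke → thekiigthiyaseke.

thekiigthiyaseke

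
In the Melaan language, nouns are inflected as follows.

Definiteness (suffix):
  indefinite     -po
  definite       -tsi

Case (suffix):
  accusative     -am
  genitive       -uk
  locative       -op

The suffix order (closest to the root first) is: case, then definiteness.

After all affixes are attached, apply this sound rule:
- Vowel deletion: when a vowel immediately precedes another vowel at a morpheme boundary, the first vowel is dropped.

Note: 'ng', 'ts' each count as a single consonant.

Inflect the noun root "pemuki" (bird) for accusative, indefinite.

pemukampo

Attach case accusative -am → pemukiam.
Attach definiteness indefinite -po → pemukiampo.
Apply vowel deletion: pemukiampo → pemukampo.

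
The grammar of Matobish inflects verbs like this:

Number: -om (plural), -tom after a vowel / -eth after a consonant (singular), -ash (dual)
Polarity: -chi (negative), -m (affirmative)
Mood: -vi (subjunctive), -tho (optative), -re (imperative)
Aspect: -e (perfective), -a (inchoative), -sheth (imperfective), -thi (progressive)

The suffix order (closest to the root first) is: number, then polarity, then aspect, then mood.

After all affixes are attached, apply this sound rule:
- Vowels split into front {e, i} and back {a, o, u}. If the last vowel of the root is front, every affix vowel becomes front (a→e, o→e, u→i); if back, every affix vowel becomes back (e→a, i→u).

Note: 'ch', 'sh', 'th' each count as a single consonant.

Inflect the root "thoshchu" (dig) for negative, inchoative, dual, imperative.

thoshchuashchuara

Attach number dual -ash → thoshchuash.
Attach polarity negative -chi → thoshchuashchi.
Attach aspect inchoative -a → thoshchuashchia.
Attach mood imperative -re → thoshchuashchiare.
Apply vowel harmony: thoshchuashchiare → thoshchuashchuara.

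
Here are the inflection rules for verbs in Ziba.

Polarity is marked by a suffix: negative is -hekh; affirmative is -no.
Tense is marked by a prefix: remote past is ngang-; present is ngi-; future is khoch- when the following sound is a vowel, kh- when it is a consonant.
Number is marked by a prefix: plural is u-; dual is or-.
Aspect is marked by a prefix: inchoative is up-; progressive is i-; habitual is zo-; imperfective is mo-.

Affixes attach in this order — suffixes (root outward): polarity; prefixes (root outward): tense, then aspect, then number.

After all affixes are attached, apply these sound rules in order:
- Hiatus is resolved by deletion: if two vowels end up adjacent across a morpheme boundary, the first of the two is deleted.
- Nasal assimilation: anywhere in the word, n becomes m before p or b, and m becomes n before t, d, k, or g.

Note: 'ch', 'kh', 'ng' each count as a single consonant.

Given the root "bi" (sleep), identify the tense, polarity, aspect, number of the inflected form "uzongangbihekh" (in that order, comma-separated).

remote past, negative, habitual, plural

Segment: u-zo-ngang-bi-hekh.
tense: ngang- → remote past.
polarity: -hekh → negative.
aspect: zo- → habitual.
number: u- → plural.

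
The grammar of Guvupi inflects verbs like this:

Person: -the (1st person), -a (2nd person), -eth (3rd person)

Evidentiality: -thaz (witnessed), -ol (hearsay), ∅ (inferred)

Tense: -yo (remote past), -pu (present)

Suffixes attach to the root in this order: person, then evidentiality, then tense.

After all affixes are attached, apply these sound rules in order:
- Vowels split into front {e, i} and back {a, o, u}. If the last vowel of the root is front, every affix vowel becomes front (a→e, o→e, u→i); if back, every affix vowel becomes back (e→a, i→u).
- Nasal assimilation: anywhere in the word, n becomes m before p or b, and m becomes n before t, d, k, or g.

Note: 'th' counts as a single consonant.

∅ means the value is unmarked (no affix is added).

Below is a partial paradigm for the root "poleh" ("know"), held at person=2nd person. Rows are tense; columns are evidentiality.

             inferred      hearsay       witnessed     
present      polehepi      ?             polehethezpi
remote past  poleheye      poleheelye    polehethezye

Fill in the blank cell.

poleheelpi

Attach person 2nd person -a → poleha.
Attach evidentiality hearsay -ol → polehaol.
Attach tense present -pu → polehaolpu.
Apply vowel harmony: polehaolpu → poleheelpi.
Nasal assimilation: no change.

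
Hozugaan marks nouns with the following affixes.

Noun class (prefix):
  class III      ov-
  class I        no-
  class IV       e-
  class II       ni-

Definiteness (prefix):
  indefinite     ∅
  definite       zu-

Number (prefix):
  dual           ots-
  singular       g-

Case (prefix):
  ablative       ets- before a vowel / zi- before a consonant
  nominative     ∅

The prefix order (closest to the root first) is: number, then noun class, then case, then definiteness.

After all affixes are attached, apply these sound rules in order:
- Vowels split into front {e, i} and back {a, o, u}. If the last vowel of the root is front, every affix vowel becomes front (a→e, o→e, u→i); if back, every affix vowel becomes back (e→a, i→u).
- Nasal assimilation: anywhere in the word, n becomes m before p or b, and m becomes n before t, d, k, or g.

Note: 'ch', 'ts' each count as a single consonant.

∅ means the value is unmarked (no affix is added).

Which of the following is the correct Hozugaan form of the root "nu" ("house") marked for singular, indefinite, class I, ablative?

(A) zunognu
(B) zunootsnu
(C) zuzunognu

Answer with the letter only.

Attach number singular g- → gnu.
Attach noun class class I no- → nognu.
Attach case ablative zi- (before consonant 'n') → zinognu.
definiteness = indefinite: zero marking, form stays zinognu.
Apply vowel harmony: zinognu → zunognu.
Nasal assimilation: no change.
So the correct form is zunognu, option (A).
(B) zunootsnu is wrong: it uses dual instead of singular for number.
(C) zuzunognu is wrong: it uses definite instead of indefinite for definiteness.

A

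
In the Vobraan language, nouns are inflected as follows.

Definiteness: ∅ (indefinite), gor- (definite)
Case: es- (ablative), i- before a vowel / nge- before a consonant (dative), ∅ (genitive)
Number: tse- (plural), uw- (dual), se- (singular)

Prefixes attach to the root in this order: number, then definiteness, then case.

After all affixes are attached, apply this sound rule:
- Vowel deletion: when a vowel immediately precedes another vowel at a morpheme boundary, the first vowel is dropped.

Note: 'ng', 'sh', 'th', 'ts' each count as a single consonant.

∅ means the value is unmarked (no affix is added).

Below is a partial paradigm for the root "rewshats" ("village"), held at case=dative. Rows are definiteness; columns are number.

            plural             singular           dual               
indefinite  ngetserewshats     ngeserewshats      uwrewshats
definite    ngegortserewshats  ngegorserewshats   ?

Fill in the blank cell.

Attach number dual uw- → uwrewshats.
Attach definiteness definite gor- → goruwrewshats.
Attach case dative nge- (before consonant 'g') → ngegoruwrewshats.
Vowel deletion: no change.

ngegoruwrewshats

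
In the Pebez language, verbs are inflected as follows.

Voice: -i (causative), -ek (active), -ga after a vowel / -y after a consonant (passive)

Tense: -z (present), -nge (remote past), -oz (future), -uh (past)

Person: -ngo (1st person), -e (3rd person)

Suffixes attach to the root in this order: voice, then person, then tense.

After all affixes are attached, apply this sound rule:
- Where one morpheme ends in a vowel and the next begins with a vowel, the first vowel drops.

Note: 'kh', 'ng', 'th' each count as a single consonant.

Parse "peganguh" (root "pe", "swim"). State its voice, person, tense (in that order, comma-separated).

Segment: pe-ga-ngo-uh.
voice: -ga/y → passive.
person: -ngo → 1st person.
tense: -uh → past.

passive, 1st person, past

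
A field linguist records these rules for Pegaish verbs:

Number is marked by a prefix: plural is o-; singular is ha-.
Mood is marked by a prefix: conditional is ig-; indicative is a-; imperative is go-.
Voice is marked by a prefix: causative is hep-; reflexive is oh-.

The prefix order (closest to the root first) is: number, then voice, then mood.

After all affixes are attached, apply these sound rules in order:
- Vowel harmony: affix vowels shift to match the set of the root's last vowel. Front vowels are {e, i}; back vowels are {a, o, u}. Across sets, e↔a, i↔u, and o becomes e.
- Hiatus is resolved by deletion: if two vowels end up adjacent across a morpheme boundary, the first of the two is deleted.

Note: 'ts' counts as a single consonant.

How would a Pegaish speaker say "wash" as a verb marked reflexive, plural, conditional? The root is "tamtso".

ugohotamtso

Attach number plural o- → otamtso.
Attach voice reflexive oh- → ohotamtso.
Attach mood conditional ig- → igohotamtso.
Apply vowel harmony: igohotamtso → ugohotamtso.
Vowel deletion: no change.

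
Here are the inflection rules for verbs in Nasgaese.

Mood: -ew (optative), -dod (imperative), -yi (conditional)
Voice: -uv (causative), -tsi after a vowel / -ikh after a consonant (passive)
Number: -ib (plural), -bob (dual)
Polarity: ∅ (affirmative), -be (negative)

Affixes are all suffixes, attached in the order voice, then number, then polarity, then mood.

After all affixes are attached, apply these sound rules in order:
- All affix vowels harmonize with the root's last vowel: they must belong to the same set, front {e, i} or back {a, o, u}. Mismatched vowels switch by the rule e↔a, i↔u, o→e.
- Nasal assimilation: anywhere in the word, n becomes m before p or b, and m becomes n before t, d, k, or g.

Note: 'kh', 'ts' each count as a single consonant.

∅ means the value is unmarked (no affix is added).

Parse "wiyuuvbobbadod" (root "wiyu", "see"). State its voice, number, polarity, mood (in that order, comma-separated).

Segment: wiyu-uv-bob-be-dod.
voice: -uv → causative.
number: -bob → dual.
polarity: -be → negative.
mood: -dod → imperative.

causative, dual, negative, imperative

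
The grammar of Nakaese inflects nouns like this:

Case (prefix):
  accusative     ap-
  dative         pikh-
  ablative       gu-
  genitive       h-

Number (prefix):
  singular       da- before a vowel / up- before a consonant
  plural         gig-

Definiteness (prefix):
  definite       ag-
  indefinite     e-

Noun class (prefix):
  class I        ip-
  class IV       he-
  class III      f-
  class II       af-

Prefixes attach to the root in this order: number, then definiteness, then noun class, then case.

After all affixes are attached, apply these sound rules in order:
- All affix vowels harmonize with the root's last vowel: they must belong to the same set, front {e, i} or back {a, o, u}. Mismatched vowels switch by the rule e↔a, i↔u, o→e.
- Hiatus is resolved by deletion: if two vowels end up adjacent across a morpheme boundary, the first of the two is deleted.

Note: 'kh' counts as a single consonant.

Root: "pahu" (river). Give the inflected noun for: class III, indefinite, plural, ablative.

Attach number plural gig- → gigpahu.
Attach definiteness indefinite e- → egigpahu.
Attach noun class class III f- → fegigpahu.
Attach case ablative gu- → gufegigpahu.
Apply vowel harmony: gufegigpahu → gufagugpahu.
Vowel deletion: no change.

gufagugpahu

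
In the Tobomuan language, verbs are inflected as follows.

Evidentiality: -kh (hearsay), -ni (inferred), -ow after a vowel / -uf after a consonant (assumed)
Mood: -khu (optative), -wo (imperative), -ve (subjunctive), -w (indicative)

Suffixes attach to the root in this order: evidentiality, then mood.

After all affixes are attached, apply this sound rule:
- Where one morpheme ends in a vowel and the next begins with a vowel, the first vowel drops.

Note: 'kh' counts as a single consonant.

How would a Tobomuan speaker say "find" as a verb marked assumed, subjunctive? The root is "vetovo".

Attach evidentiality assumed -ow (after vowel 'o') → vetovoow.
Attach mood subjunctive -ve → vetovoowve.
Apply vowel deletion: vetovoowve → vetovowve.

vetovowve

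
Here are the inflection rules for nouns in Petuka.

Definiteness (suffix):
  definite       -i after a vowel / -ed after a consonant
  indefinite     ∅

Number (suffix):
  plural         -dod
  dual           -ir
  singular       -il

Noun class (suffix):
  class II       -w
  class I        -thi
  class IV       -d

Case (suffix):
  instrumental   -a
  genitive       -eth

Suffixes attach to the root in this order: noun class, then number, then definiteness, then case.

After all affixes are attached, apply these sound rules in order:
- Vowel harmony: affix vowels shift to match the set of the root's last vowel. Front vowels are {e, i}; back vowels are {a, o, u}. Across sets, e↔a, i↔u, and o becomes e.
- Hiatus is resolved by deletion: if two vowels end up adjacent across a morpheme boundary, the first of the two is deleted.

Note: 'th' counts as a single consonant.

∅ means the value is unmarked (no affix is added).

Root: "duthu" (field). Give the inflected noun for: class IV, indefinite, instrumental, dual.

Attach noun class class IV -d → duthud.
Attach number dual -ir → duthudir.
definiteness = indefinite: zero marking, form stays duthudir.
Attach case instrumental -a → duthudira.
Apply vowel harmony: duthudira → duthudura.
Vowel deletion: no change.

duthudura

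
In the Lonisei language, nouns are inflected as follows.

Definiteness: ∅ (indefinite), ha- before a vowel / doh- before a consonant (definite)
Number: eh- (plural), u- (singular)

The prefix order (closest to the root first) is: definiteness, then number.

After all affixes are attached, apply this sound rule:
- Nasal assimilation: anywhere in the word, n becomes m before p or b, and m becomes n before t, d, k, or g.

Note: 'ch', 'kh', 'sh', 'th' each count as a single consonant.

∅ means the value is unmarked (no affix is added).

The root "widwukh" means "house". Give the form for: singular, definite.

Attach definiteness definite doh- (before consonant 'w') → dohwidwukh.
Attach number singular u- → udohwidwukh.
Nasal assimilation: no change.

udohwidwukh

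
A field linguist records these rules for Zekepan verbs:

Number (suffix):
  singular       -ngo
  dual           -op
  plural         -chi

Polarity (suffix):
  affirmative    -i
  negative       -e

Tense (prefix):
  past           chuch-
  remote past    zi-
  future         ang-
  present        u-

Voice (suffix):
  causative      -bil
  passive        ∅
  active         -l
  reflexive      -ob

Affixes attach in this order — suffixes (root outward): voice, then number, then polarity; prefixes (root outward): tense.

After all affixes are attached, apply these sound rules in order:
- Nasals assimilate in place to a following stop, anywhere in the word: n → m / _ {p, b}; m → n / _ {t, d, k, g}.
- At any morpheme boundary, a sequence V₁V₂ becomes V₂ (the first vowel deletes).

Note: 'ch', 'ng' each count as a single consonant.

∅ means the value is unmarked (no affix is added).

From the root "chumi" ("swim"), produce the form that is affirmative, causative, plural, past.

chuchchumibilchi

Attach tense past chuch- → chuchchumi.
Attach voice causative -bil → chuchchumibil.
Attach number plural -chi → chuchchumibilchi.
Attach polarity affirmative -i → chuchchumibilchii.
Nasal assimilation: no change.
Apply vowel deletion: chuchchumibilchii → chuchchumibilchi.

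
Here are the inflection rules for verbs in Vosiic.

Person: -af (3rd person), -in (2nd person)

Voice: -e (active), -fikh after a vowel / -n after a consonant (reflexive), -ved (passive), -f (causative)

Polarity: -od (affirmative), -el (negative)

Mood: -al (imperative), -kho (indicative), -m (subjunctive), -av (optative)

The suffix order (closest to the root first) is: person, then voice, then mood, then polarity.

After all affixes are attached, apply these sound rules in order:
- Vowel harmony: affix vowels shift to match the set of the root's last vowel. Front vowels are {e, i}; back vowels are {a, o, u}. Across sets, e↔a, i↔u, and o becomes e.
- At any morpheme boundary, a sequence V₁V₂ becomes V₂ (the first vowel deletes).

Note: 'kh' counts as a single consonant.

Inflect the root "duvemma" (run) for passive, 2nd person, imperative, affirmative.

duvemmunvadalod

Attach person 2nd person -in → duvemmain.
Attach voice passive -ved → duvemmainved.
Attach mood imperative -al → duvemmainvedal.
Attach polarity affirmative -od → duvemmainvedalod.
Apply vowel harmony: duvemmainvedalod → duvemmaunvadalod.
Apply vowel deletion: duvemmaunvadalod → duvemmunvadalod.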